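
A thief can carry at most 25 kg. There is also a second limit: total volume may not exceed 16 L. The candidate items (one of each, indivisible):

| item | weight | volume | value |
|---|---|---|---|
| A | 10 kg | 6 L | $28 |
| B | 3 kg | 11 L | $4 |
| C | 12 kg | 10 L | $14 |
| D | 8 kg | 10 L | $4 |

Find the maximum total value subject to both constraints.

$42

Feasible sets respecting both limits:
- A+C: weight 22, volume 16, value 42
- A+D: weight 18, volume 16, value 32
- A: weight 10, volume 6, value 28
Best: $42.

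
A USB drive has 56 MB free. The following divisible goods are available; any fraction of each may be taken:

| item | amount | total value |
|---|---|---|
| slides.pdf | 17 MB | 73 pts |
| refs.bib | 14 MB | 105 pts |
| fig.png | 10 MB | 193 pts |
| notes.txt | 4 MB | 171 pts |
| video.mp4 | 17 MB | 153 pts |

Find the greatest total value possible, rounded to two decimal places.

Take in order of value per unit:
- notes.txt (171/4 per unit): all 4 → value 171, running total 171.00
- fig.png (193/10 per unit): all 10 → value 193, running total 364.00
- video.mp4 (153/17 per unit): all 17 → value 153, running total 517.00
- refs.bib (105/14 per unit): all 14 → value 105, running total 622.00
- slides.pdf (73/17 per unit): 11 of 17 → value 11×73/17 = 47.2353, running total 669.24
Total 669.24.

669.24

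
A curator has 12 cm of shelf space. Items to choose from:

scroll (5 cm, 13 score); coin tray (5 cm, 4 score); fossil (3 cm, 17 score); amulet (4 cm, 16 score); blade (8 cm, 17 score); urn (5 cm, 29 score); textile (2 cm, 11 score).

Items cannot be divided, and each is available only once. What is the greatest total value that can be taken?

62 score

Check high-value combinations within 12 cm:
- fossil+amulet+urn: length 3+4+5=12, value 17+16+29=62
- fossil+urn+textile: length 3+5+2=10, value 17+29+11=57
- amulet+urn+textile: length 4+5+2=11, value 16+29+11=56
- scroll+urn+textile: length 5+5+2=12, value 13+29+11=53
Best: 62 score.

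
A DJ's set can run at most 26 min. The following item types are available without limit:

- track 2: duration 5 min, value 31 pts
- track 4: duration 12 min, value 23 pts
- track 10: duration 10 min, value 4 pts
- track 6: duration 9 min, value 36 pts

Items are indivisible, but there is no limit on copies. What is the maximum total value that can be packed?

Best value-per-unit is track 2 at 31/5, and filling with it alone uses duration 5×5=25. No mix of the others beats 5×31 = 155.

155 pts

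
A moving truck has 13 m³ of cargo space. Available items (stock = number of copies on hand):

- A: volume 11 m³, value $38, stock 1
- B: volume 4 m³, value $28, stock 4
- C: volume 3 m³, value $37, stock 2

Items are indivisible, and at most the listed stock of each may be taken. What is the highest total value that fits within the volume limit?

$102

Best selections within volume 13 and stock limits:
- 1×B + 2×C: volume 10, value 102
- 2×B + 1×C: volume 11, value 93
- 3×B: volume 12, value 84
- 2×C: volume 6, value 74
Best: $102.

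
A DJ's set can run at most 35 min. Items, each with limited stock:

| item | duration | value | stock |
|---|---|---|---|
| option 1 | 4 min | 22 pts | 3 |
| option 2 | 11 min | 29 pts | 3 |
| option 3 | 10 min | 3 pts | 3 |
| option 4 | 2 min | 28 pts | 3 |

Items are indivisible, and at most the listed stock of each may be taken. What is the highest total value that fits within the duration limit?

Top feasible selections:
- 3×option 1 + 1×option 2 + 3×option 4: duration 29, value 179
- 1×option 1 + 2×option 2 + 3×option 4: duration 32, value 164
- 2×option 1 + 1×option 2 + 1×option 3 + 3×option 4: duration 35, value 160
- 2×option 1 + 2×option 2 + 2×option 4: duration 34, value 158
Best: 179 pts.

179 pts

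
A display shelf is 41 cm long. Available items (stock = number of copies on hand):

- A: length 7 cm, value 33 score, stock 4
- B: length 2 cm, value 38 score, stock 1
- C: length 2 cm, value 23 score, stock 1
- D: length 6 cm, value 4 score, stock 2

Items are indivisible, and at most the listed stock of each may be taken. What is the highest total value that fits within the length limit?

Top feasible selections:
- 4×A + 1×B + 1×C + 1×D: length 38, value 197
- 4×A + 1×B + 1×C: length 32, value 193
Best: 197 score.

197 score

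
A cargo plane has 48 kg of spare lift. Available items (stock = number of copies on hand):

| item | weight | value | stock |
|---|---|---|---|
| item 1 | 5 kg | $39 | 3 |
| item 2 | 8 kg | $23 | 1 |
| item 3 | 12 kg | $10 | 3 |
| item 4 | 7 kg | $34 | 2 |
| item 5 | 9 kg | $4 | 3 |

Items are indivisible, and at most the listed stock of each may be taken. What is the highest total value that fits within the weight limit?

Best selections within weight 48 and stock limits:
- 3×item 1 + 1×item 2 + 2×item 4 + 1×item 5: weight 46, value 212
- 3×item 1 + 1×item 2 + 2×item 4: weight 37, value 208
Best: $212.

$212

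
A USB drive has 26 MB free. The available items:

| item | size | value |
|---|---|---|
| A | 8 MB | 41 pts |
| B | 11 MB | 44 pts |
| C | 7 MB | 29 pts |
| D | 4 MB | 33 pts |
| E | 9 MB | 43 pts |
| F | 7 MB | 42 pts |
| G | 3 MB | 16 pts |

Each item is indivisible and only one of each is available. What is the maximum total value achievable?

145 pts

Check high-value combinations within 26 MB:
- A+C+D+F: size 8+7+4+7=26, value 41+29+33+42=145
- B+D+F+G: size 11+4+7+3=25, value 44+33+42+16=135
- D+E+F+G: size 4+9+7+3=23, value 33+43+42+16=134
- A+B+D+G: size 8+11+4+3=26, value 41+44+33+16=134
Best: 145 pts.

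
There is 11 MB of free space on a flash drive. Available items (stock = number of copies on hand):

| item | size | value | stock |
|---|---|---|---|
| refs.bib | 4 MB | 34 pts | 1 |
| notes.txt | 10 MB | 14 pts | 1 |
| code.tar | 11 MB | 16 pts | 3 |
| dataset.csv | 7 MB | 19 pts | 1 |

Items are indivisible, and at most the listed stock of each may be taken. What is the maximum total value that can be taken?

Best selections within size 11 and stock limits:
- 1×refs.bib + 1×dataset.csv: size 11, value 53
- 1×refs.bib: size 4, value 34
Best: 53 pts.

53 pts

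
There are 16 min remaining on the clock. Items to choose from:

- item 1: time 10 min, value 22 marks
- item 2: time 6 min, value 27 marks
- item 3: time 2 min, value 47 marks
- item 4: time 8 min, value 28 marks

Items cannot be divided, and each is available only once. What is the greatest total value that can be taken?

102 marks

Check high-value combinations within 16 min:
- item 2+item 3+item 4: time 6+2+8=16, value 27+47+28=102
- item 3+item 4: time 2+8=10, value 47+28=75
- item 2+item 3: time 6+2=8, value 27+47=74
Best: 102 marks.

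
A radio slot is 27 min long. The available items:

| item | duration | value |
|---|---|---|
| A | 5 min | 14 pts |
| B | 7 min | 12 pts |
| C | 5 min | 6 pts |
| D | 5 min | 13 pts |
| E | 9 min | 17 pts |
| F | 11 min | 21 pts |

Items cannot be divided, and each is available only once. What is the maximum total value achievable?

Check high-value combinations within 27 min:
- A+B+D+E: duration 5+7+5+9=26, value 14+12+13+17=56
- A+C+D+F: duration 5+5+5+11=26, value 14+6+13+21=54
- A+E+F: duration 5+9+11=25, value 14+17+21=52
- D+E+F: duration 5+9+11=25, value 13+17+21=51
Best: 56 pts.

56 pts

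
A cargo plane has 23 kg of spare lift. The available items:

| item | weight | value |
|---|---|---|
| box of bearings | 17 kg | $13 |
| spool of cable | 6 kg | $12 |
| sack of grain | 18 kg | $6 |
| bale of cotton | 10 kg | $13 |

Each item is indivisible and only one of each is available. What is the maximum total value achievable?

$25

Check high-value combinations within 23 kg:
- spool of cable+bale of cotton: weight 6+10=16, value 12+13=25
- box of bearings+spool of cable: weight 17+6=23, value 13+12=25
- bale of cotton: weight 10, value 13
Best: $25.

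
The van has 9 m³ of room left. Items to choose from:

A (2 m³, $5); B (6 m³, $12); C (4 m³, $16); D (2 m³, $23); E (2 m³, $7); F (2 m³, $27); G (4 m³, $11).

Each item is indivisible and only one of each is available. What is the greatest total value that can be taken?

$66

Check high-value combinations within 9 m³:
- C+D+F: volume 4+2+2=8, value 16+23+27=66
- A+D+E+F: volume 2+2+2+2=8, value 5+23+7+27=62
- D+F+G: volume 2+2+4=8, value 23+27+11=61
- D+E+F: volume 2+2+2=6, value 23+7+27=57
Best: $66.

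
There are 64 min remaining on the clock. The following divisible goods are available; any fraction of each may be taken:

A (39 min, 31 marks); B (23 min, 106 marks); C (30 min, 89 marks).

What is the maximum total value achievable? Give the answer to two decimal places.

Take in order of value per unit:
- B (106/23 per unit): all 23 → value 106, running total 106.00
- C (89/30 per unit): all 30 → value 89, running total 195.00
- A (31/39 per unit): 11 of 39 → value 11×31/39 = 8.7436, running total 203.74
Total 203.74.

203.74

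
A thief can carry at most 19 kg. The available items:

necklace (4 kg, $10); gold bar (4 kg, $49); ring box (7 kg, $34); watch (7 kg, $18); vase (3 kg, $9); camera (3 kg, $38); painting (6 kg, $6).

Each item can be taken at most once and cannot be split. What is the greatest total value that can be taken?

$131

Check high-value combinations within 19 kg:
- necklace+gold bar+ring box+camera: weight 4+4+7+3=18, value 10+49+34+38=131
- gold bar+ring box+vase+camera: weight 4+7+3+3=17, value 49+34+9+38=130
- gold bar+ring box+camera: weight 4+7+3=14, value 49+34+38=121
- necklace+gold bar+watch+camera: weight 4+4+7+3=18, value 10+49+18+38=115
Best: $131.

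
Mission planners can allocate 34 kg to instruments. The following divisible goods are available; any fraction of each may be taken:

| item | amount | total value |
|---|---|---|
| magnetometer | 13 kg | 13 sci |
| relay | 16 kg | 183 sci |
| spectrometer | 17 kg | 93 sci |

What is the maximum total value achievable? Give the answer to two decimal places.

277.00

Take in order of value per unit:
- relay (183/16 per unit): all 16 → value 183, running total 183.00
- spectrometer (93/17 per unit): all 17 → value 93, running total 276.00
- magnetometer (13/13 per unit): 1 of 13 → value 1×13/13 = 1.0000, running total 277.00
Total 277.00.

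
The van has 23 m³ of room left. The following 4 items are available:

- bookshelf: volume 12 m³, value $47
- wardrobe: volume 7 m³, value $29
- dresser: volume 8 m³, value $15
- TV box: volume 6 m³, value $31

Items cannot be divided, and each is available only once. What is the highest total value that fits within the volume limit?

This is a 0/1 knapsack; check combinations near the capacity.
- bookshelf+TV box: volume 12+6=18, value 47+31=78
- bookshelf+wardrobe: volume 12+7=19, value 47+29=76
- wardrobe+dresser+TV box: volume 7+8+6=21, value 29+15+31=75
- bookshelf+dresser: volume 12+8=20, value 47+15=62
- wardrobe+TV box: volume 7+6=13, value 29+31=60
Best: $78.

$78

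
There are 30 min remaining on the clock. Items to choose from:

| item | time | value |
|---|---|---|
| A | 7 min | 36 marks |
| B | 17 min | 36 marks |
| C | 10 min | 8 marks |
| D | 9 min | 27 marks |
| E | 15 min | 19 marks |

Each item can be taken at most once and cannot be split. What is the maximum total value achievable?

Check high-value combinations within 30 min:
- A+B: time 7+17=24, value 36+36=72
- A+C+D: time 7+10+9=26, value 36+8+27=71
- A+D: time 7+9=16, value 36+27=63
- B+D: time 17+9=26, value 36+27=63
Best: 72 marks.

72 marks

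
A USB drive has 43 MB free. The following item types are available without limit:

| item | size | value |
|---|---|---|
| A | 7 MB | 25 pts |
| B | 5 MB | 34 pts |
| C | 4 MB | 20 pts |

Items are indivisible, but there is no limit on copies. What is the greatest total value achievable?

Best value-per-unit is B at 34/5; filling with it alone gives 8×34 = 272.
Optimal mix: 7×B + 2×C → size 43, value 278.

278 pts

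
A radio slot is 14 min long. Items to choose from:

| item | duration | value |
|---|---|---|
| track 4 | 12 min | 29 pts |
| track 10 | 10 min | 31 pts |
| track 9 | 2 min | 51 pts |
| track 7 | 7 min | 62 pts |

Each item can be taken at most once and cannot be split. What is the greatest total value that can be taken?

113 pts

Check high-value combinations within 14 min:
- track 9+track 7: duration 2+7=9, value 51+62=113
- track 10+track 9: duration 10+2=12, value 31+51=82
- track 4+track 9: duration 12+2=14, value 29+51=80
- track 7: duration 7, value 62
Best: 113 pts.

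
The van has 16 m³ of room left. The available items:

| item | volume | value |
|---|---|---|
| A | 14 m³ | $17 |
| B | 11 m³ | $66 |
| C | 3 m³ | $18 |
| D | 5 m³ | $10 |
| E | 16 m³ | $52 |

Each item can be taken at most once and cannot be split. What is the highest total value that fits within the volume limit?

$84

Check high-value combinations within 16 m³:
- B+C: volume 11+3=14, value 66+18=84
- B+D: volume 11+5=16, value 66+10=76
- B: volume 11, value 66
- E: volume 16, value 52
- C+D: volume 3+5=8, value 18+10=28
Best: $84.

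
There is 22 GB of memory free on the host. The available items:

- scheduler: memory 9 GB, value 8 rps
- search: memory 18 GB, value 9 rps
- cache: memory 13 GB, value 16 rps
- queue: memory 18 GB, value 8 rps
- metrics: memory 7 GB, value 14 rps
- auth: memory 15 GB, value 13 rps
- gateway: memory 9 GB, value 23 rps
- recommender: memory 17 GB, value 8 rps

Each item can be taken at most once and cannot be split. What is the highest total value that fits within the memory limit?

Check high-value combinations within 22 GB:
- cache+gateway: memory 13+9=22, value 16+23=39
- metrics+gateway: memory 7+9=16, value 14+23=37
- scheduler+gateway: memory 9+9=18, value 8+23=31
Best: 39 rps.

39 rps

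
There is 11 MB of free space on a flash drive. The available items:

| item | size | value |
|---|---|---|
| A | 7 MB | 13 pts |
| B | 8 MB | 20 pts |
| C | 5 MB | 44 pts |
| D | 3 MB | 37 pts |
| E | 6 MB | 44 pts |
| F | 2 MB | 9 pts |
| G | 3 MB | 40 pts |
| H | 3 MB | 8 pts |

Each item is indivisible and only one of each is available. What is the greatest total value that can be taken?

121 pts

Check high-value combinations within 11 MB:
- C+D+G: size 5+3+3=11, value 44+37+40=121
- D+F+G+H: size 3+2+3+3=11, value 37+9+40+8=94
- C+F+G: size 5+2+3=10, value 44+9+40=93
- E+F+G: size 6+2+3=11, value 44+9+40=93
Best: 121 pts.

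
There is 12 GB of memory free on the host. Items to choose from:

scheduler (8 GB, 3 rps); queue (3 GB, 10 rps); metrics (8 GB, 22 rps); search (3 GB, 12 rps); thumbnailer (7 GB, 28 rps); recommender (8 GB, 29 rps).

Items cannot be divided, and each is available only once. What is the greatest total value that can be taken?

Check high-value combinations within 12 GB:
- search+recommender: memory 3+8=11, value 12+29=41
- search+thumbnailer: memory 3+7=10, value 12+28=40
- queue+recommender: memory 3+8=11, value 10+29=39
- queue+thumbnailer: memory 3+7=10, value 10+28=38
- metrics+search: memory 8+3=11, value 22+12=34
Best: 41 rps.

41 rps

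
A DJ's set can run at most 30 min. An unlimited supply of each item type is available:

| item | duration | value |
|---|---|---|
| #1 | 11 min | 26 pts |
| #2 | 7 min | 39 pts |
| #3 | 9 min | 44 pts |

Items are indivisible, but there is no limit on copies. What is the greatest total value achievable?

161 pts

Best value-per-unit is #2 at 39/7; filling with it alone gives 4×39 = 156.
Optimal mix: 3×#2 + 1×#3 → duration 30, value 161.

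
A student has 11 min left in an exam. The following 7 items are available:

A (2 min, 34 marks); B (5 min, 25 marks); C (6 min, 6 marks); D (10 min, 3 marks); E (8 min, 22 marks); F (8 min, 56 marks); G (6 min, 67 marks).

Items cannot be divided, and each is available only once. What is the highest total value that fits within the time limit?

101 marks

Check high-value combinations within 11 min:
- A+G: time 2+6=8, value 34+67=101
- B+G: time 5+6=11, value 25+67=92
- A+F: time 2+8=10, value 34+56=90
Best: 101 marks.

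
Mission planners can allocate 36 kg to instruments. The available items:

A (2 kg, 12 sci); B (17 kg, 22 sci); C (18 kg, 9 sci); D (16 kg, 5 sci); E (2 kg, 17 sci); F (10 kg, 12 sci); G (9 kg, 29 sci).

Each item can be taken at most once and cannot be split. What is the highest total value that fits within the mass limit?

Check high-value combinations within 36 kg:
- A+B+E+G: mass 2+17+2+9=30, value 12+22+17+29=80
- A+E+F+G: mass 2+2+10+9=23, value 12+17+12+29=70
- B+E+G: mass 17+2+9=28, value 22+17+29=68
Best: 80 sci.

80 sci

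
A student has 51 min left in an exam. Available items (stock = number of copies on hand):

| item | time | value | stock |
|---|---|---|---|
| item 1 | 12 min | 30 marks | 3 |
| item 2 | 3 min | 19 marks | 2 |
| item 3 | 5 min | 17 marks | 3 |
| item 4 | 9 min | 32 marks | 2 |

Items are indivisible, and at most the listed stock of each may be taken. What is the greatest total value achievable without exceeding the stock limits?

Top feasible selections:
- 1×item 1 + 2×item 2 + 3×item 3 + 2×item 4: time 51, value 183
- 1×item 1 + 2×item 2 + 2×item 3 + 2×item 4: time 46, value 166
Best: 183 marks.

183 marks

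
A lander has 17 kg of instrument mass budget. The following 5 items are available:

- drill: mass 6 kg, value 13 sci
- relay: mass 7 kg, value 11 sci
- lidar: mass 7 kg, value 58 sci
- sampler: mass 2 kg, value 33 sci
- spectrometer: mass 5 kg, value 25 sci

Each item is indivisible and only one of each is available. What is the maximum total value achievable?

Check high-value combinations within 17 kg:
- lidar+sampler+spectrometer: mass 7+2+5=14, value 58+33+25=116
- drill+lidar+sampler: mass 6+7+2=15, value 13+58+33=104
- relay+lidar+sampler: mass 7+7+2=16, value 11+58+33=102
- lidar+sampler: mass 7+2=9, value 58+33=91
- lidar+spectrometer: mass 7+5=12, value 58+25=83
Best: 116 sci.

116 sci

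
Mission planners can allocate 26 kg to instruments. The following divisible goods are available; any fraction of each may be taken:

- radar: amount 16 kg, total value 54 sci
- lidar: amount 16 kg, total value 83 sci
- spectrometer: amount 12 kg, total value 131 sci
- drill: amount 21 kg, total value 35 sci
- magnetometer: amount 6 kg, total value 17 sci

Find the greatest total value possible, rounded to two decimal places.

Take in order of value per unit:
- spectrometer (131/12 per unit): all 12 → value 131, running total 131.00
- lidar (83/16 per unit): 14 of 16 → value 14×83/16 = 72.6250, running total 203.63
Total 203.63.

203.63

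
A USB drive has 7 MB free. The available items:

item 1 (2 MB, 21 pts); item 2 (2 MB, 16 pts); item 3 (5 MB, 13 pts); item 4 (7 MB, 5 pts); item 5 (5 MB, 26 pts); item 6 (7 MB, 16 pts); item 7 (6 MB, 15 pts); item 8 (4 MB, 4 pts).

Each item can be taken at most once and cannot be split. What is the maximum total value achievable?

47 pts

Check high-value combinations within 7 MB:
- item 1+item 5: size 2+5=7, value 21+26=47
- item 2+item 5: size 2+5=7, value 16+26=42
- item 1+item 2: size 2+2=4, value 21+16=37
- item 1+item 3: size 2+5=7, value 21+13=34
- item 2+item 3: size 2+5=7, value 16+13=29
Best: 47 pts.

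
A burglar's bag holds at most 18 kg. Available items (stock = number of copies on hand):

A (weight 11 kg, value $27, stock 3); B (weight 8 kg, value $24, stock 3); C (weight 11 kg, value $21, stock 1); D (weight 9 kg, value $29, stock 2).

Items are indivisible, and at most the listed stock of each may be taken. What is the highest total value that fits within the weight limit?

Top feasible selections:
- 2×D: weight 18, value 58
- 1×B + 1×D: weight 17, value 53
Best: $58.

$58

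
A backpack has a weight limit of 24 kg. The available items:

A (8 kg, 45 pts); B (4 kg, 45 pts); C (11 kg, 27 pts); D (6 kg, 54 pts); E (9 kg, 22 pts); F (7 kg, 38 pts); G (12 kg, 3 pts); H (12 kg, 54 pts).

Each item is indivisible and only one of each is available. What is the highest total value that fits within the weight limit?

Check high-value combinations within 24 kg:
- B+D+H: weight 4+6+12=22, value 45+54+54=153
- A+B+D: weight 8+4+6=18, value 45+45+54=144
- A+B+H: weight 8+4+12=24, value 45+45+54=144
Best: 153 pts.

153 pts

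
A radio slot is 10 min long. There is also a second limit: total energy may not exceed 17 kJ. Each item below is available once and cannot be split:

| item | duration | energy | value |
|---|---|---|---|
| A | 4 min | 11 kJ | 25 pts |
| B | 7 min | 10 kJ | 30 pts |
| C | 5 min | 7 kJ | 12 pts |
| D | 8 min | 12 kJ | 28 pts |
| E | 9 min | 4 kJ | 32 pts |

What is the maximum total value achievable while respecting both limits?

Feasible sets respecting both limits:
- E: duration 9, energy 4, value 32
- B: duration 7, energy 10, value 30
- D: duration 8, energy 12, value 28
- A: duration 4, energy 11, value 25
Best: 32 pts.

32 pts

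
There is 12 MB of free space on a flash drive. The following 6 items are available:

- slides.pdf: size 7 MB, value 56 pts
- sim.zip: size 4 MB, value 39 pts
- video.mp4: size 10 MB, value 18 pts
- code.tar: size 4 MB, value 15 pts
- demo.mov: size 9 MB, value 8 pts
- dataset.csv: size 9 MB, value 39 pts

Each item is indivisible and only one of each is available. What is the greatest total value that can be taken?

Check high-value combinations within 12 MB:
- slides.pdf+sim.zip: size 7+4=11, value 56+39=95
- slides.pdf+code.tar: size 7+4=11, value 56+15=71
- slides.pdf: size 7, value 56
- sim.zip+code.tar: size 4+4=8, value 39+15=54
- sim.zip: size 4, value 39
Best: 95 pts.

95 pts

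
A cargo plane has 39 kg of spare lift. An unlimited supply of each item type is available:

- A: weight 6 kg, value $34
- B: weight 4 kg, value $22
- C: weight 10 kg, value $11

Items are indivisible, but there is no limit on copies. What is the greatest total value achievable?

$214

Best value-per-unit is A at 34/6; filling with it alone gives 6×34 = 204.
Optimal mix: 5×A + 2×B → weight 38, value 214.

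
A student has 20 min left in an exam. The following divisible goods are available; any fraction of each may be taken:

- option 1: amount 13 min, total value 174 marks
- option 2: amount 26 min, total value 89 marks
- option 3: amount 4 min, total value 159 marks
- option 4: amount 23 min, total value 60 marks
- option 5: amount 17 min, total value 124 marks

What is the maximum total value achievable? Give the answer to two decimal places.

Take in order of value per unit:
- option 3 (159/4 per unit): all 4 → value 159, running total 159.00
- option 1 (174/13 per unit): all 13 → value 174, running total 333.00
- option 5 (124/17 per unit): 3 of 17 → value 3×124/17 = 21.8824, running total 354.88
Total 354.88.

354.88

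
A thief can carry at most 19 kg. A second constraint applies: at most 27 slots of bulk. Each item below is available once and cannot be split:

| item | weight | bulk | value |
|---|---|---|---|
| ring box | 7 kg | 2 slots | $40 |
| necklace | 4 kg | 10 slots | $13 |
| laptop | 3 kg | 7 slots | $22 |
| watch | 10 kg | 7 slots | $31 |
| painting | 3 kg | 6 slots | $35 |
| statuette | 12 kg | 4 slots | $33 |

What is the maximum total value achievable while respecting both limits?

$110

Feasible sets respecting both limits:
- ring box+necklace+laptop+painting: weight 17, bulk 25, value 110
- ring box+laptop+painting: weight 13, bulk 15, value 97
- laptop+painting+statuette: weight 18, bulk 17, value 90
- ring box+necklace+painting: weight 14, bulk 18, value 88
Best: $110.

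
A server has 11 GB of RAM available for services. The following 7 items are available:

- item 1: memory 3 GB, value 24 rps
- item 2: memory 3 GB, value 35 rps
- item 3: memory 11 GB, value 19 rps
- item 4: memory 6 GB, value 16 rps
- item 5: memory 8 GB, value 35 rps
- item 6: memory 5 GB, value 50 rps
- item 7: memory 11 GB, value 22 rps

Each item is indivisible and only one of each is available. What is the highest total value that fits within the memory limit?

109 rps

Check high-value combinations within 11 GB:
- item 1+item 2+item 6: memory 3+3+5=11, value 24+35+50=109
- item 2+item 6: memory 3+5=8, value 35+50=85
- item 1+item 6: memory 3+5=8, value 24+50=74
- item 2+item 5: memory 3+8=11, value 35+35=70
Best: 109 rps.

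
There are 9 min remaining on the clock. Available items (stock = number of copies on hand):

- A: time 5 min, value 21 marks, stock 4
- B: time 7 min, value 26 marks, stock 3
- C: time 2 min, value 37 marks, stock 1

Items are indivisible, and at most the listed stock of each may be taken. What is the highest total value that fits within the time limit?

Top feasible selections:
- 1×B + 1×C: time 9, value 63
- 1×A + 1×C: time 7, value 58
- 1×C: time 2, value 37
- 1×B: time 7, value 26
Best: 63 marks.

63 marks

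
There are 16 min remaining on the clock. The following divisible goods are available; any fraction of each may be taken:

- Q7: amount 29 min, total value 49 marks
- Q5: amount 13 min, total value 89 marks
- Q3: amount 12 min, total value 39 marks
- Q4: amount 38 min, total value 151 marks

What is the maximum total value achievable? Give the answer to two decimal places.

Take in order of value per unit:
- Q5 (89/13 per unit): all 13 → value 89, running total 89.00
- Q4 (151/38 per unit): 3 of 38 → value 3×151/38 = 11.9211, running total 100.92
Total 100.92.

100.92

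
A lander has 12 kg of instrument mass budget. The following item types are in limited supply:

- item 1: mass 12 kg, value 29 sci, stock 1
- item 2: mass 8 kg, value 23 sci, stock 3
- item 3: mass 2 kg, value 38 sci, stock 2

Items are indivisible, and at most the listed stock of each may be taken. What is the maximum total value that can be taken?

Top feasible selections:
- 1×item 2 + 2×item 3: mass 12, value 99
- 2×item 3: mass 4, value 76
Best: 99 sci.

99 sci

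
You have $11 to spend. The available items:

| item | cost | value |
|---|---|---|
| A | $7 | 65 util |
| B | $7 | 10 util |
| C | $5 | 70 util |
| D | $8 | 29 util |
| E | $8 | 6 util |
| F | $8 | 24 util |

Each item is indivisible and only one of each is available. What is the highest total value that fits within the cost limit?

This is a 0/1 knapsack; check combinations near the capacity.
- C: cost 5, value 70
- A: cost 7, value 65
- D: cost 8, value 29
Best: 70 util.

70 util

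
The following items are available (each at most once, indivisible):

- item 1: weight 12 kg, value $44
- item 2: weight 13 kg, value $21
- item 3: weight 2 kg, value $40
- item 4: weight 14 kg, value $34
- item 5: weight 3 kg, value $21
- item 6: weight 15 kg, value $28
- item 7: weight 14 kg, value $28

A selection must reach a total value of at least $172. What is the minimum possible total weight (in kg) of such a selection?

Subsets with value ≥ 172, sorted by total weight:
- item 1+item 3+item 4+item 6+item 7: weight 57, value 174
- item 1+item 2+item 3+item 4+item 5+item 7: weight 58, value 188
Minimum weight: 57 kg.

57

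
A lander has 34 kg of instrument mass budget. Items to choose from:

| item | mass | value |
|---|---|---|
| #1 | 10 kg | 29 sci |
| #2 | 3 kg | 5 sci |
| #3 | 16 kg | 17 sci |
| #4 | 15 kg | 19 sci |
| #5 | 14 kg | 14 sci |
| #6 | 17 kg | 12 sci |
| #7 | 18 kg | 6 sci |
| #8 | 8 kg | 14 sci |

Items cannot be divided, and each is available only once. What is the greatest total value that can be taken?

62 sci

Check high-value combinations within 34 kg:
- #1+#4+#8: mass 10+15+8=33, value 29+19+14=62
- #1+#3+#8: mass 10+16+8=34, value 29+17+14=60
- #1+#5+#8: mass 10+14+8=32, value 29+14+14=57
Best: 62 sci.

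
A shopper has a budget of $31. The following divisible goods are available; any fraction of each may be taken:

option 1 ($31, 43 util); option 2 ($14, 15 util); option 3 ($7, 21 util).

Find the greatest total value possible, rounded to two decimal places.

54.29

Take in order of value per unit:
- option 3 (21/7 per unit): all 7 → value 21, running total 21.00
- option 1 (43/31 per unit): 24 of 31 → value 24×43/31 = 33.2903, running total 54.29
Total 54.29.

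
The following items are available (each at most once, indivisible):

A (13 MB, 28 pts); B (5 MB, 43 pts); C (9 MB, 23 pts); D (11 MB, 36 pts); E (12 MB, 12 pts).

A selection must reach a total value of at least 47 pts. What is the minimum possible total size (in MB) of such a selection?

Subsets with value ≥ 47, sorted by total size:
- B+C: size 14, value 66
- B+D: size 16, value 79
- B+E: size 17, value 55
- A+B: size 18, value 71
Minimum size: 14 MB.

14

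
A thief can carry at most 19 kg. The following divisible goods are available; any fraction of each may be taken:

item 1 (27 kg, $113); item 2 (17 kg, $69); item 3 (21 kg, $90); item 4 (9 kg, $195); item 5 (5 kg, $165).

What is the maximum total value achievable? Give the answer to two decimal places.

381.43

Take in order of value per unit:
- item 5 (165/5 per unit): all 5 → value 165, running total 165.00
- item 4 (195/9 per unit): all 9 → value 195, running total 360.00
- item 3 (90/21 per unit): 5 of 21 → value 5×90/21 = 21.4286, running total 381.43
Total 381.43.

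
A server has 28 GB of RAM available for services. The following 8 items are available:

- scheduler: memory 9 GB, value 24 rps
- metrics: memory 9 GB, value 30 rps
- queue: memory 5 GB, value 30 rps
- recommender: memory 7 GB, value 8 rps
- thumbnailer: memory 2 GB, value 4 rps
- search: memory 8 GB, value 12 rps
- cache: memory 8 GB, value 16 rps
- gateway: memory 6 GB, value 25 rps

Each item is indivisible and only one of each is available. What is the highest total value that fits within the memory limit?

Check high-value combinations within 28 GB:
- metrics+queue+cache+gateway: memory 9+5+8+6=28, value 30+30+16+25=101
- metrics+queue+search+gateway: memory 9+5+8+6=28, value 30+30+12+25=97
- scheduler+queue+cache+gateway: memory 9+5+8+6=28, value 24+30+16+25=95
- metrics+queue+recommender+gateway: memory 9+5+7+6=27, value 30+30+8+25=93
Best: 101 rps.

101 rps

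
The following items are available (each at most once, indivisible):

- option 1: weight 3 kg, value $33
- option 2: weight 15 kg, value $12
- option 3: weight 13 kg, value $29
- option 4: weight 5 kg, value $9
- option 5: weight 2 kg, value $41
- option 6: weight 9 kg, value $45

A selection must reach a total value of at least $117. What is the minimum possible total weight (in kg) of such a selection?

14

Subsets with value ≥ 117, sorted by total weight:
- option 1+option 5+option 6: weight 14, value 119
- option 1+option 4+option 5+option 6: weight 19, value 128
- option 1+option 3+option 5+option 6: weight 27, value 148
Minimum weight: 14 kg.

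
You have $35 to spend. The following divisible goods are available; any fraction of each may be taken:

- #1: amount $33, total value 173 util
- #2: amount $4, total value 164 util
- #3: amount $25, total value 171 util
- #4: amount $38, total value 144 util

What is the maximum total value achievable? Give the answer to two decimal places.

Take in order of value per unit:
- #2 (164/4 per unit): all 4 → value 164, running total 164.00
- #3 (171/25 per unit): all 25 → value 171, running total 335.00
- #1 (173/33 per unit): 6 of 33 → value 6×173/33 = 31.4545, running total 366.45
Total 366.45.

366.45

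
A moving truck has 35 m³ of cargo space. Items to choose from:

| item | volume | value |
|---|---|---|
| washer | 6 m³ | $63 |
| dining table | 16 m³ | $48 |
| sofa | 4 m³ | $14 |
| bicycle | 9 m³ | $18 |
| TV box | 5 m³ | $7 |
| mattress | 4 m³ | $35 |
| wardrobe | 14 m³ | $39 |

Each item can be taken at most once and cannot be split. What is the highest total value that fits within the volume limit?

Check high-value combinations within 35 m³:
- washer+dining table+sofa+TV box+mattress: volume 6+16+4+5+4=35, value 63+48+14+7+35=167
- washer+dining table+bicycle+mattress: volume 6+16+9+4=35, value 63+48+18+35=164
- washer+dining table+sofa+mattress: volume 6+16+4+4=30, value 63+48+14+35=160
- washer+sofa+TV box+mattress+wardrobe: volume 6+4+5+4+14=33, value 63+14+7+35+39=158
Best: $167.

$167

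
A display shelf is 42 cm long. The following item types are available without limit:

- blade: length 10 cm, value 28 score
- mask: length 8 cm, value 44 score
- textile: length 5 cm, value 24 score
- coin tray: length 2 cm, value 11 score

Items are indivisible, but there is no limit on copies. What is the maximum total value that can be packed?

231 score

Best value-per-unit is mask at 44/8; filling with it alone gives 5×44 = 220.
Optimal mix: 5×mask + 1×coin tray → length 42, value 231.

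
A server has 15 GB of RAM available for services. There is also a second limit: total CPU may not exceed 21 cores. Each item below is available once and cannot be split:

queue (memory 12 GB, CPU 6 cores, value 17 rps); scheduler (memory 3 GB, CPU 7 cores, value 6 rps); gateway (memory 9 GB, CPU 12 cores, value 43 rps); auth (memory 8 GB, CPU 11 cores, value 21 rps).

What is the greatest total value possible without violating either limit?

49 rps

Feasible sets respecting both limits:
- scheduler+gateway: memory 12, CPU 19, value 49
- gateway: memory 9, CPU 12, value 43
- scheduler+auth: memory 11, CPU 18, value 27
- queue+scheduler: memory 15, CPU 13, value 23
Best: 49 rps.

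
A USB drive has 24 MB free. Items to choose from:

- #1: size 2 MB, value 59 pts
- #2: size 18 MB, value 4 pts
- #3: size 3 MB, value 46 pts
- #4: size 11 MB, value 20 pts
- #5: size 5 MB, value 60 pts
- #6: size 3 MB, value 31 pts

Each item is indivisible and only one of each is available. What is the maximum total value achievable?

This is a 0/1 knapsack; check combinations near the capacity.
- #1+#3+#4+#5+#6: size 2+3+11+5+3=24, value 59+46+20+60+31=216
- #1+#3+#5+#6: size 2+3+5+3=13, value 59+46+60+31=196
- #1+#3+#4+#5: size 2+3+11+5=21, value 59+46+20+60=185
Best: 216 pts.

216 pts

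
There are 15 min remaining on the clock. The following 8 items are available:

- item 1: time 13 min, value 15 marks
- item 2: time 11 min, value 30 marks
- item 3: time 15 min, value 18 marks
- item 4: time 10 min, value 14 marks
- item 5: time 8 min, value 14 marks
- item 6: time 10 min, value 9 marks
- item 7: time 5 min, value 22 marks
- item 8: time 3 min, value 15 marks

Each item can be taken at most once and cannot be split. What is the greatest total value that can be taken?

This is a 0/1 knapsack; check combinations near the capacity.
- item 2+item 8: time 11+3=14, value 30+15=45
- item 7+item 8: time 5+3=8, value 22+15=37
- item 5+item 7: time 8+5=13, value 14+22=36
- item 4+item 7: time 10+5=15, value 14+22=36
- item 6+item 7: time 10+5=15, value 9+22=31
Best: 45 marks.

45 marks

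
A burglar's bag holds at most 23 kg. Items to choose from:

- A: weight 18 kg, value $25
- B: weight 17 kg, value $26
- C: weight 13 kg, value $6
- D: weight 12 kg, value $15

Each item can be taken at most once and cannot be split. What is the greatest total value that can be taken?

$26

Check high-value combinations within 23 kg:
- B: weight 17, value 26
- A: weight 18, value 25
- D: weight 12, value 15
- C: weight 13, value 6
Best: $26.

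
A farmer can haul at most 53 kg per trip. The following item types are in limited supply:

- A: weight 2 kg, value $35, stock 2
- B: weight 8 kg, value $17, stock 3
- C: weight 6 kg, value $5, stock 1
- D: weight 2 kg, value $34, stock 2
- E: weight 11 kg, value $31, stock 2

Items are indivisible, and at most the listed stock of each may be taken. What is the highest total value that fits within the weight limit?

$239

Best selections within weight 53 and stock limits:
- 2×A + 2×B + 1×C + 2×D + 2×E: weight 52, value 239
- 2×A + 2×B + 2×D + 2×E: weight 46, value 234
Best: $239.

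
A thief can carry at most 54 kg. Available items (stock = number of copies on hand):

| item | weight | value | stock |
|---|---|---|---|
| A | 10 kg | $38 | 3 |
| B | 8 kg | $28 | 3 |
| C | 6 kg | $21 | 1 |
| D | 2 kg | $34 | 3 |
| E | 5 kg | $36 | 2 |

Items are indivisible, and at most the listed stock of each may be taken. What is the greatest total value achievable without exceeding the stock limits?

Top feasible selections:
- 3×A + 1×B + 3×D + 2×E: weight 54, value 316
- 3×A + 1×C + 3×D + 2×E: weight 52, value 309
- 2×A + 2×B + 3×D + 2×E: weight 52, value 306
Best: $316.

$316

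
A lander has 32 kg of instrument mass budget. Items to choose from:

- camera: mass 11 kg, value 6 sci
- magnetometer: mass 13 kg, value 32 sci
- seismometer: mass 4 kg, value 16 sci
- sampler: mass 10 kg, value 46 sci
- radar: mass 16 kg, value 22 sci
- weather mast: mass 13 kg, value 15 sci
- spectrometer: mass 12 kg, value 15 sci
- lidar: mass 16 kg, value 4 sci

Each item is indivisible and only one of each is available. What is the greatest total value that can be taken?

94 sci

Check high-value combinations within 32 kg:
- magnetometer+seismometer+sampler: mass 13+4+10=27, value 32+16+46=94
- seismometer+sampler+radar: mass 4+10+16=30, value 16+46+22=84
- magnetometer+sampler: mass 13+10=23, value 32+46=78
Best: 94 sci.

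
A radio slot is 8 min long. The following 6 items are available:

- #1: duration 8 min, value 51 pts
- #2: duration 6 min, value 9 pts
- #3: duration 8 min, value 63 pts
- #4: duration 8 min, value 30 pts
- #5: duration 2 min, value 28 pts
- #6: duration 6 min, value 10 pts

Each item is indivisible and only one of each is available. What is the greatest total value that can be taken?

63 pts

Check high-value combinations within 8 min:
- #3: duration 8, value 63
- #1: duration 8, value 51
- #5+#6: duration 2+6=8, value 28+10=38
- #2+#5: duration 6+2=8, value 9+28=37
Best: 63 pts.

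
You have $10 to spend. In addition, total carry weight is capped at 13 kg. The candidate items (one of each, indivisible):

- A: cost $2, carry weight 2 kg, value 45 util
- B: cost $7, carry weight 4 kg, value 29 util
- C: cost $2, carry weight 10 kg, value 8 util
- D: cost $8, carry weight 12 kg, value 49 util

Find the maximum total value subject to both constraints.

74 util

Feasible sets respecting both limits:
- A+B: cost 9, carry weight 6, value 74
- A+C: cost 4, carry weight 12, value 53
- D: cost 8, carry weight 12, value 49
Best: 74 util.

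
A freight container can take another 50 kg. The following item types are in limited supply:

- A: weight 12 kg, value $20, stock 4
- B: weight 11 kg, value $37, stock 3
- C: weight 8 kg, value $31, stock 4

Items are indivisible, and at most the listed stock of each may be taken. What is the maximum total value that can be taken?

$173

Best selections within weight 50 and stock limits:
- 3×B + 2×C: weight 49, value 173
- 2×B + 3×C: weight 46, value 167
Best: $173.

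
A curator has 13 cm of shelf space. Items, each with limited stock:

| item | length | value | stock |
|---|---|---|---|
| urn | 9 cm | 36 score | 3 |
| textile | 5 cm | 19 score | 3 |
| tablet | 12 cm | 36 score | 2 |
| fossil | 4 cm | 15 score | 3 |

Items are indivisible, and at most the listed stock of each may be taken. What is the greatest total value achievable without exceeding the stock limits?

Best selections within length 13 and stock limits:
- 1×urn + 1×fossil: length 13, value 51
- 1×textile + 2×fossil: length 13, value 49
Best: 51 score.

51 score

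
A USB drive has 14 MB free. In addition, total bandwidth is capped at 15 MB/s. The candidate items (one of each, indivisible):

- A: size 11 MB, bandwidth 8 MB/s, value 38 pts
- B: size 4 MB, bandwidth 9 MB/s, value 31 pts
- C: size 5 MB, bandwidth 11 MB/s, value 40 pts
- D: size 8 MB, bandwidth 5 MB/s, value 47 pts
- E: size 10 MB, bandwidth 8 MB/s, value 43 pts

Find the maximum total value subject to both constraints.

78 pts

Feasible sets respecting both limits:
- B+D: size 12, bandwidth 14, value 78
- D: size 8, bandwidth 5, value 47
- E: size 10, bandwidth 8, value 43
- C: size 5, bandwidth 11, value 40
Best: 78 pts.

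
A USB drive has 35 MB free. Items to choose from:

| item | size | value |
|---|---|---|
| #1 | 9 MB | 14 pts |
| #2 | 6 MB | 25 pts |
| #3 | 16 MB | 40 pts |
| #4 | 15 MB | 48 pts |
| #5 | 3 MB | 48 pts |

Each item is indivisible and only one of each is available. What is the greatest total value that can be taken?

136 pts

This is a 0/1 knapsack; check combinations near the capacity.
- #3+#4+#5: size 16+15+3=34, value 40+48+48=136
- #1+#2+#4+#5: size 9+6+15+3=33, value 14+25+48+48=135
- #1+#2+#3+#5: size 9+6+16+3=34, value 14+25+40+48=127
- #2+#4+#5: size 6+15+3=24, value 25+48+48=121
Best: 136 pts.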